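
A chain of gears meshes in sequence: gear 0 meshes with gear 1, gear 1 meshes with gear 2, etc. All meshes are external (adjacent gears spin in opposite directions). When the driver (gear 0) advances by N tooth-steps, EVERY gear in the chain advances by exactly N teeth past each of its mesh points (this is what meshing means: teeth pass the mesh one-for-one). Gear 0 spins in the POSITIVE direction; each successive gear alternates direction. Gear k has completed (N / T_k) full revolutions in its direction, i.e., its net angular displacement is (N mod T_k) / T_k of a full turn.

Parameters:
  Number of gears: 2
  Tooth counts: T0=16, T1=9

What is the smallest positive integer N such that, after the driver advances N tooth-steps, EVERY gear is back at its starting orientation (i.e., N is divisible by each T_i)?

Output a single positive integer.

Gear k returns to start when N is a multiple of T_k.
All gears at start simultaneously when N is a common multiple of [16, 9]; the smallest such N is lcm(16, 9).
Start: lcm = T0 = 16
Fold in T1=9: gcd(16, 9) = 1; lcm(16, 9) = 16 * 9 / 1 = 144 / 1 = 144
Full cycle length = 144

Answer: 144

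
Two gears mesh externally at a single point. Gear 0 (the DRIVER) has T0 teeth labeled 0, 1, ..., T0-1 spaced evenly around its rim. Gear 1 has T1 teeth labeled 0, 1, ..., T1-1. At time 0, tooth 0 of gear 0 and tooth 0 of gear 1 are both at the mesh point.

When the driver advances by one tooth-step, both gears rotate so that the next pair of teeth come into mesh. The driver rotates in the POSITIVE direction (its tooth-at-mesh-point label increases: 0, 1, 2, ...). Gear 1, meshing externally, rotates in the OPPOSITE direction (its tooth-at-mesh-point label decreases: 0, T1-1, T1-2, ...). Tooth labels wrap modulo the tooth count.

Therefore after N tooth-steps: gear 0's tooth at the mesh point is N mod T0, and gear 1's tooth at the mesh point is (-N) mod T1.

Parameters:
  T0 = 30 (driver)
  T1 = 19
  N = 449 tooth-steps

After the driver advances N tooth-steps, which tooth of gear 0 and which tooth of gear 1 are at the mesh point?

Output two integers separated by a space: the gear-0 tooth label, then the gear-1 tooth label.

Answer: 29 7

Derivation:
Gear 0 (driver, T0=30): tooth at mesh = N mod T0
  449 = 14 * 30 + 29, so 449 mod 30 = 29
  gear 0 tooth = 29
Gear 1 (driven, T1=19): tooth at mesh = (-N) mod T1
  449 = 23 * 19 + 12, so 449 mod 19 = 12
  (-449) mod 19 = (-12) mod 19 = 19 - 12 = 7
Mesh after 449 steps: gear-0 tooth 29 meets gear-1 tooth 7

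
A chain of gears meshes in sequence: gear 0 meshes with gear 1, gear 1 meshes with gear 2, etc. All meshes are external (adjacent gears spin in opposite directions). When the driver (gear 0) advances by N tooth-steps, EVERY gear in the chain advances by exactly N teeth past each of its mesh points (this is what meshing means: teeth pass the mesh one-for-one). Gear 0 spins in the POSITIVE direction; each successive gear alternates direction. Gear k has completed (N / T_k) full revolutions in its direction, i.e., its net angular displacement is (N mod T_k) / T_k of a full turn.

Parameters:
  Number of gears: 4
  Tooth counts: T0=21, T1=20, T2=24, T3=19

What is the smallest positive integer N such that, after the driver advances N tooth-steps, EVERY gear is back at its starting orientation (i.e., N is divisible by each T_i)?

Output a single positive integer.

Gear k returns to start when N is a multiple of T_k.
All gears at start simultaneously when N is a common multiple of [21, 20, 24, 19]; the smallest such N is lcm(21, 20, 24, 19).
Start: lcm = T0 = 21
Fold in T1=20: gcd(21, 20) = 1; lcm(21, 20) = 21 * 20 / 1 = 420 / 1 = 420
Fold in T2=24: gcd(420, 24) = 12; lcm(420, 24) = 420 * 24 / 12 = 10080 / 12 = 840
Fold in T3=19: gcd(840, 19) = 1; lcm(840, 19) = 840 * 19 / 1 = 15960 / 1 = 15960
Full cycle length = 15960

Answer: 15960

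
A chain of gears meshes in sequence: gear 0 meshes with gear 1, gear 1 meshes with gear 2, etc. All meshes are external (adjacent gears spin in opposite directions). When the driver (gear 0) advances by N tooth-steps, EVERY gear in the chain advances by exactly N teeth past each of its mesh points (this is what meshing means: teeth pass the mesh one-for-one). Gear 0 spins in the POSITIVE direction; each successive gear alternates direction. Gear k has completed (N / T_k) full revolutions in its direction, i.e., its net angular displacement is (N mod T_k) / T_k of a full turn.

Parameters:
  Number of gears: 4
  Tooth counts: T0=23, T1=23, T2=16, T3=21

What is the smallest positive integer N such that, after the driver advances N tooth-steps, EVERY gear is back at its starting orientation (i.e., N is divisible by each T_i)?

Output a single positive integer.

Gear k returns to start when N is a multiple of T_k.
All gears at start simultaneously when N is a common multiple of [23, 23, 16, 21]; the smallest such N is lcm(23, 23, 16, 21).
Start: lcm = T0 = 23
Fold in T1=23: gcd(23, 23) = 23; lcm(23, 23) = 23 * 23 / 23 = 529 / 23 = 23
Fold in T2=16: gcd(23, 16) = 1; lcm(23, 16) = 23 * 16 / 1 = 368 / 1 = 368
Fold in T3=21: gcd(368, 21) = 1; lcm(368, 21) = 368 * 21 / 1 = 7728 / 1 = 7728
Full cycle length = 7728

Answer: 7728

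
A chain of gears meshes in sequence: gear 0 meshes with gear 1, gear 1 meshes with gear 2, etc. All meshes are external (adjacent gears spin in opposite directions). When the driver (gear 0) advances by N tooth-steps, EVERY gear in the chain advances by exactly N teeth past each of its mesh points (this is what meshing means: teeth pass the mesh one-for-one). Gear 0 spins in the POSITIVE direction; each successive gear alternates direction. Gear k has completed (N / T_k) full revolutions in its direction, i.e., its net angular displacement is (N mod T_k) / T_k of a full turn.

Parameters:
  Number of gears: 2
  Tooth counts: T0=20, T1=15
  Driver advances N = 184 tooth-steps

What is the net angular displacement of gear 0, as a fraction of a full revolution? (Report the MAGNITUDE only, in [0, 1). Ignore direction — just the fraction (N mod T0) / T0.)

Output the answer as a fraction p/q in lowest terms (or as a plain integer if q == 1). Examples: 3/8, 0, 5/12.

Chain of 2 gears, tooth counts: [20, 15]
  gear 0: T0=20, direction=positive, advance = 184 mod 20 = 4 teeth = 4/20 turn
  gear 1: T1=15, direction=negative, advance = 184 mod 15 = 4 teeth = 4/15 turn
Gear 0: 184 mod 20 = 4
Fraction = 4 / 20 = 1/5 (gcd(4,20)=4) = 1/5

Answer: 1/5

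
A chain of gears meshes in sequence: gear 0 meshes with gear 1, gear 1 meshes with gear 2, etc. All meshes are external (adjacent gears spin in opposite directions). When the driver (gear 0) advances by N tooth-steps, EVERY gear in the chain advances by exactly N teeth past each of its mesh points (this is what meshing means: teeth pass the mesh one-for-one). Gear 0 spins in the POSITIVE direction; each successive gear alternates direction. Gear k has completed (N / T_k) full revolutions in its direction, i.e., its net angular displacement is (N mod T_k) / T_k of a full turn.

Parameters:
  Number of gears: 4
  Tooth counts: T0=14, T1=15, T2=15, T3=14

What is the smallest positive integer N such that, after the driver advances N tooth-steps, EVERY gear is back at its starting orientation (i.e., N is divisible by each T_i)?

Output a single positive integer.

Answer: 210

Derivation:
Gear k returns to start when N is a multiple of T_k.
All gears at start simultaneously when N is a common multiple of [14, 15, 15, 14]; the smallest such N is lcm(14, 15, 15, 14).
Start: lcm = T0 = 14
Fold in T1=15: gcd(14, 15) = 1; lcm(14, 15) = 14 * 15 / 1 = 210 / 1 = 210
Fold in T2=15: gcd(210, 15) = 15; lcm(210, 15) = 210 * 15 / 15 = 3150 / 15 = 210
Fold in T3=14: gcd(210, 14) = 14; lcm(210, 14) = 210 * 14 / 14 = 2940 / 14 = 210
Full cycle length = 210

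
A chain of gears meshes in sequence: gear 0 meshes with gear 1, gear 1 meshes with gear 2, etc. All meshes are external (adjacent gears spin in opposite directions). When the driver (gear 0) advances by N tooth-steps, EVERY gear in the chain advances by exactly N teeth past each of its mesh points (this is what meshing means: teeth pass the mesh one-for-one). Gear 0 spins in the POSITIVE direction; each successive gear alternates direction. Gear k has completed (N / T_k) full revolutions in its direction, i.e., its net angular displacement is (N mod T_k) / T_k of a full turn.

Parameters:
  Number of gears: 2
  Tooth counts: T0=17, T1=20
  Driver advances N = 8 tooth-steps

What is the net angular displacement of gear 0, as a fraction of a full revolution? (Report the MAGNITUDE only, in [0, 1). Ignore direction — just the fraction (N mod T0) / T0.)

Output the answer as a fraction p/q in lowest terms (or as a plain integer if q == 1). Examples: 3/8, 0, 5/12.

Chain of 2 gears, tooth counts: [17, 20]
  gear 0: T0=17, direction=positive, advance = 8 mod 17 = 8 teeth = 8/17 turn
  gear 1: T1=20, direction=negative, advance = 8 mod 20 = 8 teeth = 8/20 turn
Gear 0: 8 mod 17 = 8
Fraction = 8 / 17 = 8/17 (gcd(8,17)=1) = 8/17

Answer: 8/17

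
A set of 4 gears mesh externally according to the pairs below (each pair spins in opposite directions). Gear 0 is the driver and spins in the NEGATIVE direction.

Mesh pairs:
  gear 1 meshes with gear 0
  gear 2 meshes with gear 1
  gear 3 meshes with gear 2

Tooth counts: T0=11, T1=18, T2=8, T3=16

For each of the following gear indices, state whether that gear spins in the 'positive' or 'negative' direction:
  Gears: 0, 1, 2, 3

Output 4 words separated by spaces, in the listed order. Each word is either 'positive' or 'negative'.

Gear 0 (driver): negative (depth 0)
  gear 1: meshes with gear 0 -> depth 1 -> positive (opposite of gear 0)
  gear 2: meshes with gear 1 -> depth 2 -> negative (opposite of gear 1)
  gear 3: meshes with gear 2 -> depth 3 -> positive (opposite of gear 2)
Queried indices 0, 1, 2, 3 -> negative, positive, negative, positive

Answer: negative positive negative positive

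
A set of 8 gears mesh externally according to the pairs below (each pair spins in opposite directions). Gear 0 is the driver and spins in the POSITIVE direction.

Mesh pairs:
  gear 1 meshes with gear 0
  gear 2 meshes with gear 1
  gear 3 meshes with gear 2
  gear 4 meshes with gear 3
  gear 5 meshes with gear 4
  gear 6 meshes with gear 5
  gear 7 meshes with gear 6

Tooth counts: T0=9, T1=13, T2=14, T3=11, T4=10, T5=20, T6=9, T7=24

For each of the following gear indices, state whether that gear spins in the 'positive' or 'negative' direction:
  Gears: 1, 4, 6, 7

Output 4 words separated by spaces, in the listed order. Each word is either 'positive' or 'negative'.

Answer: negative positive positive negative

Derivation:
Gear 0 (driver): positive (depth 0)
  gear 1: meshes with gear 0 -> depth 1 -> negative (opposite of gear 0)
  gear 2: meshes with gear 1 -> depth 2 -> positive (opposite of gear 1)
  gear 3: meshes with gear 2 -> depth 3 -> negative (opposite of gear 2)
  gear 4: meshes with gear 3 -> depth 4 -> positive (opposite of gear 3)
  gear 5: meshes with gear 4 -> depth 5 -> negative (opposite of gear 4)
  gear 6: meshes with gear 5 -> depth 6 -> positive (opposite of gear 5)
  gear 7: meshes with gear 6 -> depth 7 -> negative (opposite of gear 6)
Queried indices 1, 4, 6, 7 -> negative, positive, positive, negative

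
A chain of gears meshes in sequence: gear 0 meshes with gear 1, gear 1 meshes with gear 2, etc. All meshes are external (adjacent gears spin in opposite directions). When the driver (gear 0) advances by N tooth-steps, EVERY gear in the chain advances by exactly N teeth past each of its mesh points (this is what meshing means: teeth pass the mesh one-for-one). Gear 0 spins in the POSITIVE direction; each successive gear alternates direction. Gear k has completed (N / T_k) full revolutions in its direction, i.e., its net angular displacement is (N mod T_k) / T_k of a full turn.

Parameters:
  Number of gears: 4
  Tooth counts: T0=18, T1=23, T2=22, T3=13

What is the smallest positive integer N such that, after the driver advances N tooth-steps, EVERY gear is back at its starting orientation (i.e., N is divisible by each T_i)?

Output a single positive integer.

Gear k returns to start when N is a multiple of T_k.
All gears at start simultaneously when N is a common multiple of [18, 23, 22, 13]; the smallest such N is lcm(18, 23, 22, 13).
Start: lcm = T0 = 18
Fold in T1=23: gcd(18, 23) = 1; lcm(18, 23) = 18 * 23 / 1 = 414 / 1 = 414
Fold in T2=22: gcd(414, 22) = 2; lcm(414, 22) = 414 * 22 / 2 = 9108 / 2 = 4554
Fold in T3=13: gcd(4554, 13) = 1; lcm(4554, 13) = 4554 * 13 / 1 = 59202 / 1 = 59202
Full cycle length = 59202

Answer: 59202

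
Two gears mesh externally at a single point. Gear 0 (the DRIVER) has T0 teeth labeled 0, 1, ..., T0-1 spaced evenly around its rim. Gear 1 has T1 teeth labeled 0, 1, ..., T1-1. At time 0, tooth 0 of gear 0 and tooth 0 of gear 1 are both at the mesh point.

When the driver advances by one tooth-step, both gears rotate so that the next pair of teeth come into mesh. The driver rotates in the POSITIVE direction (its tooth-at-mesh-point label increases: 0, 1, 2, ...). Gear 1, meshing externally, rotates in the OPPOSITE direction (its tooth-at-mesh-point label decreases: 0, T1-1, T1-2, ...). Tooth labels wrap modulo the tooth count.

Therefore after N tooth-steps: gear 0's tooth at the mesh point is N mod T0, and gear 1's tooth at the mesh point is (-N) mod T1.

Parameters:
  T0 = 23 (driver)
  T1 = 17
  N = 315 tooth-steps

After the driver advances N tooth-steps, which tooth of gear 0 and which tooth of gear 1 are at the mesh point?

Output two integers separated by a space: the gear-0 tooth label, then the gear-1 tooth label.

Answer: 16 8

Derivation:
Gear 0 (driver, T0=23): tooth at mesh = N mod T0
  315 = 13 * 23 + 16, so 315 mod 23 = 16
  gear 0 tooth = 16
Gear 1 (driven, T1=17): tooth at mesh = (-N) mod T1
  315 = 18 * 17 + 9, so 315 mod 17 = 9
  (-315) mod 17 = (-9) mod 17 = 17 - 9 = 8
Mesh after 315 steps: gear-0 tooth 16 meets gear-1 tooth 8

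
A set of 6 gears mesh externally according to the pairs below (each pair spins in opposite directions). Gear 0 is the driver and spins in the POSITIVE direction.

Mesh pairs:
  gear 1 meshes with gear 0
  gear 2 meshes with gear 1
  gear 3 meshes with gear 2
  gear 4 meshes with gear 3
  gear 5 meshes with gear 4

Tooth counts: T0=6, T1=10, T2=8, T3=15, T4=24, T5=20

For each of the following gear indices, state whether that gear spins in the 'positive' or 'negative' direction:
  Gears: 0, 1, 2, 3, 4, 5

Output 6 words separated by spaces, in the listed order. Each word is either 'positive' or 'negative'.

Answer: positive negative positive negative positive negative

Derivation:
Gear 0 (driver): positive (depth 0)
  gear 1: meshes with gear 0 -> depth 1 -> negative (opposite of gear 0)
  gear 2: meshes with gear 1 -> depth 2 -> positive (opposite of gear 1)
  gear 3: meshes with gear 2 -> depth 3 -> negative (opposite of gear 2)
  gear 4: meshes with gear 3 -> depth 4 -> positive (opposite of gear 3)
  gear 5: meshes with gear 4 -> depth 5 -> negative (opposite of gear 4)
Queried indices 0, 1, 2, 3, 4, 5 -> positive, negative, positive, negative, positive, negative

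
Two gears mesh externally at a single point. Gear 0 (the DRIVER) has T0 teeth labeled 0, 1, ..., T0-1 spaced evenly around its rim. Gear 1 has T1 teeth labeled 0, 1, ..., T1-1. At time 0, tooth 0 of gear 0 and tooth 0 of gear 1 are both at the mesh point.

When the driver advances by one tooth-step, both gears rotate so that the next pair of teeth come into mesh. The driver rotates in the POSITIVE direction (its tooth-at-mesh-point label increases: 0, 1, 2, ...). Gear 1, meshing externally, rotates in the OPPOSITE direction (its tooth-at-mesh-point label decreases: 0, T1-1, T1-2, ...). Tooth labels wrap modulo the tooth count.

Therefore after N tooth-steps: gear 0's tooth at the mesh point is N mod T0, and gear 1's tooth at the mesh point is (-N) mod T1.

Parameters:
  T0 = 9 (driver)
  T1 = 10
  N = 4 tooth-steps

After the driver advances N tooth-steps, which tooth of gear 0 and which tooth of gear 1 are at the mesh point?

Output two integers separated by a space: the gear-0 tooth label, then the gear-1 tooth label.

Gear 0 (driver, T0=9): tooth at mesh = N mod T0
  4 = 0 * 9 + 4, so 4 mod 9 = 4
  gear 0 tooth = 4
Gear 1 (driven, T1=10): tooth at mesh = (-N) mod T1
  4 = 0 * 10 + 4, so 4 mod 10 = 4
  (-4) mod 10 = (-4) mod 10 = 10 - 4 = 6
Mesh after 4 steps: gear-0 tooth 4 meets gear-1 tooth 6

Answer: 4 6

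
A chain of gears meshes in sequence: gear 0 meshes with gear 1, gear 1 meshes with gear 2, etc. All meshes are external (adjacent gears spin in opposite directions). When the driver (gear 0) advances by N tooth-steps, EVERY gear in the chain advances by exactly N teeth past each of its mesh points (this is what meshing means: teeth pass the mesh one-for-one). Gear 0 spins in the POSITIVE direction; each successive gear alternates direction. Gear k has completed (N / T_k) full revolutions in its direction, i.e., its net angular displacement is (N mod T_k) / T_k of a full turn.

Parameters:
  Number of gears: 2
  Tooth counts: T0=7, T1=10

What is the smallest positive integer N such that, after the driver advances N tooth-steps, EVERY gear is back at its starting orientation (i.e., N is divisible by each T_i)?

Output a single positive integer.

Answer: 70

Derivation:
Gear k returns to start when N is a multiple of T_k.
All gears at start simultaneously when N is a common multiple of [7, 10]; the smallest such N is lcm(7, 10).
Start: lcm = T0 = 7
Fold in T1=10: gcd(7, 10) = 1; lcm(7, 10) = 7 * 10 / 1 = 70 / 1 = 70
Full cycle length = 70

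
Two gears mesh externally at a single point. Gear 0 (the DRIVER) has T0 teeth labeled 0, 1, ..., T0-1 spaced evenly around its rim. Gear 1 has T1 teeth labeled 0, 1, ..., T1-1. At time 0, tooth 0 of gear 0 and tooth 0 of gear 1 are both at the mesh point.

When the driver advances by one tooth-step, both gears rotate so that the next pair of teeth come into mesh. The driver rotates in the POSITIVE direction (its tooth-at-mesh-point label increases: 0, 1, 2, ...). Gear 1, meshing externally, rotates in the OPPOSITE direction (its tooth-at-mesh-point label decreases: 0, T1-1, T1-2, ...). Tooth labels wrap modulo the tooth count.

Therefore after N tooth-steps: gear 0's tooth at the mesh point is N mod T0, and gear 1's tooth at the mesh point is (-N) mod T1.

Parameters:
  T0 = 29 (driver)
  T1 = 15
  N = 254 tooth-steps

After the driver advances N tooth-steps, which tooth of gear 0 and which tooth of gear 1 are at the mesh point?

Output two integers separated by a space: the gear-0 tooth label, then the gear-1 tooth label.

Gear 0 (driver, T0=29): tooth at mesh = N mod T0
  254 = 8 * 29 + 22, so 254 mod 29 = 22
  gear 0 tooth = 22
Gear 1 (driven, T1=15): tooth at mesh = (-N) mod T1
  254 = 16 * 15 + 14, so 254 mod 15 = 14
  (-254) mod 15 = (-14) mod 15 = 15 - 14 = 1
Mesh after 254 steps: gear-0 tooth 22 meets gear-1 tooth 1

Answer: 22 1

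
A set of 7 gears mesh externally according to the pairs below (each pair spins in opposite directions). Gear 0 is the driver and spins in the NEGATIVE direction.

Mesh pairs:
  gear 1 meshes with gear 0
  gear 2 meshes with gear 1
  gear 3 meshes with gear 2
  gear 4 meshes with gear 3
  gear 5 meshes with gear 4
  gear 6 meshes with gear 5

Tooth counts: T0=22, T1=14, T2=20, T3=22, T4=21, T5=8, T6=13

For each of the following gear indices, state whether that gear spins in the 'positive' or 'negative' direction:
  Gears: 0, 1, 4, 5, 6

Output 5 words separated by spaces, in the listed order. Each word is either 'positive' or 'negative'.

Answer: negative positive negative positive negative

Derivation:
Gear 0 (driver): negative (depth 0)
  gear 1: meshes with gear 0 -> depth 1 -> positive (opposite of gear 0)
  gear 2: meshes with gear 1 -> depth 2 -> negative (opposite of gear 1)
  gear 3: meshes with gear 2 -> depth 3 -> positive (opposite of gear 2)
  gear 4: meshes with gear 3 -> depth 4 -> negative (opposite of gear 3)
  gear 5: meshes with gear 4 -> depth 5 -> positive (opposite of gear 4)
  gear 6: meshes with gear 5 -> depth 6 -> negative (opposite of gear 5)
Queried indices 0, 1, 4, 5, 6 -> negative, positive, negative, positive, negative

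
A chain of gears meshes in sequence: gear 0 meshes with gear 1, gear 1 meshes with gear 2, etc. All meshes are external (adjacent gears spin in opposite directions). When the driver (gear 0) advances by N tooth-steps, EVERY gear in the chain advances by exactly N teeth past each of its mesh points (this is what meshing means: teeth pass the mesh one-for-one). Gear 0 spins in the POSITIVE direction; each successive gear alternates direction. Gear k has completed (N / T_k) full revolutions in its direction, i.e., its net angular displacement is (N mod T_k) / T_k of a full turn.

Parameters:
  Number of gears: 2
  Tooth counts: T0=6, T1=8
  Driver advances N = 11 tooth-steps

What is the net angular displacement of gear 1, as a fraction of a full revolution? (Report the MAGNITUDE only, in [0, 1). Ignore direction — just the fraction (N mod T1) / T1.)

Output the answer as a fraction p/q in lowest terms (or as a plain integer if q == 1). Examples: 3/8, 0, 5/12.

Answer: 3/8

Derivation:
Chain of 2 gears, tooth counts: [6, 8]
  gear 0: T0=6, direction=positive, advance = 11 mod 6 = 5 teeth = 5/6 turn
  gear 1: T1=8, direction=negative, advance = 11 mod 8 = 3 teeth = 3/8 turn
Gear 1: 11 mod 8 = 3
Fraction = 3 / 8 = 3/8 (gcd(3,8)=1) = 3/8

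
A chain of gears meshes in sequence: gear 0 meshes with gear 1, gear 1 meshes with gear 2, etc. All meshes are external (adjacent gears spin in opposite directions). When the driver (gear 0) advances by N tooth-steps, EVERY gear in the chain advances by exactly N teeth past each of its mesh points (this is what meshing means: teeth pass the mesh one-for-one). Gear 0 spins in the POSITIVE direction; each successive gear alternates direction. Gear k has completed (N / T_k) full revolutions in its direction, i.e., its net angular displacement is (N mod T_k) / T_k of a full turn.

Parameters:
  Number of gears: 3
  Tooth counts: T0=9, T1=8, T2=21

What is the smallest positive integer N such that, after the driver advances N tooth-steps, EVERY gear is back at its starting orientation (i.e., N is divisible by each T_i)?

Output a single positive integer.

Answer: 504

Derivation:
Gear k returns to start when N is a multiple of T_k.
All gears at start simultaneously when N is a common multiple of [9, 8, 21]; the smallest such N is lcm(9, 8, 21).
Start: lcm = T0 = 9
Fold in T1=8: gcd(9, 8) = 1; lcm(9, 8) = 9 * 8 / 1 = 72 / 1 = 72
Fold in T2=21: gcd(72, 21) = 3; lcm(72, 21) = 72 * 21 / 3 = 1512 / 3 = 504
Full cycle length = 504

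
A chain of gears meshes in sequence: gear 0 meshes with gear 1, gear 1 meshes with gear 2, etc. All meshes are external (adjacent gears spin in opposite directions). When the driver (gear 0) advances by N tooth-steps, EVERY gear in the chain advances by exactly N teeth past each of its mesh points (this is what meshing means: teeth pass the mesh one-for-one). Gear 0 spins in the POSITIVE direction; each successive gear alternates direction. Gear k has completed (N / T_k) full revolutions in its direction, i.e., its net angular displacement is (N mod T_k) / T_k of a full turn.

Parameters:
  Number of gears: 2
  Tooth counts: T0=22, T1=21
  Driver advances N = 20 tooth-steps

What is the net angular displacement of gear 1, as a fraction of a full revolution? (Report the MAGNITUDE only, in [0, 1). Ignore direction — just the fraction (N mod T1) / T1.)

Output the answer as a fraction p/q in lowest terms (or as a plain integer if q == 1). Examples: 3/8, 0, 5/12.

Answer: 20/21

Derivation:
Chain of 2 gears, tooth counts: [22, 21]
  gear 0: T0=22, direction=positive, advance = 20 mod 22 = 20 teeth = 20/22 turn
  gear 1: T1=21, direction=negative, advance = 20 mod 21 = 20 teeth = 20/21 turn
Gear 1: 20 mod 21 = 20
Fraction = 20 / 21 = 20/21 (gcd(20,21)=1) = 20/21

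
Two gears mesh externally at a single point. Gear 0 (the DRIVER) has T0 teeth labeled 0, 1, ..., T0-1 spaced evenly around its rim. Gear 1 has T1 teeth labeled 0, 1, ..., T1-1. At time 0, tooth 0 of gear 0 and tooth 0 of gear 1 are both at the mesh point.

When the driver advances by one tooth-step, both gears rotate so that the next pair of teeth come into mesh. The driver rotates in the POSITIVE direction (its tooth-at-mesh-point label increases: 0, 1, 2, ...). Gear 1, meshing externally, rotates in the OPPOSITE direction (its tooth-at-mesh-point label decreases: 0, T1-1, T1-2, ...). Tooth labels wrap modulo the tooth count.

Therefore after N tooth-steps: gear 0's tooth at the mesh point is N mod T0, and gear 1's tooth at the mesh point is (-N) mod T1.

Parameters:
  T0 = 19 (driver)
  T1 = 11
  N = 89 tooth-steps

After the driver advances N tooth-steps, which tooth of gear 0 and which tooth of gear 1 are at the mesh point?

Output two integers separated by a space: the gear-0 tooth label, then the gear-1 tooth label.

Gear 0 (driver, T0=19): tooth at mesh = N mod T0
  89 = 4 * 19 + 13, so 89 mod 19 = 13
  gear 0 tooth = 13
Gear 1 (driven, T1=11): tooth at mesh = (-N) mod T1
  89 = 8 * 11 + 1, so 89 mod 11 = 1
  (-89) mod 11 = (-1) mod 11 = 11 - 1 = 10
Mesh after 89 steps: gear-0 tooth 13 meets gear-1 tooth 10

Answer: 13 10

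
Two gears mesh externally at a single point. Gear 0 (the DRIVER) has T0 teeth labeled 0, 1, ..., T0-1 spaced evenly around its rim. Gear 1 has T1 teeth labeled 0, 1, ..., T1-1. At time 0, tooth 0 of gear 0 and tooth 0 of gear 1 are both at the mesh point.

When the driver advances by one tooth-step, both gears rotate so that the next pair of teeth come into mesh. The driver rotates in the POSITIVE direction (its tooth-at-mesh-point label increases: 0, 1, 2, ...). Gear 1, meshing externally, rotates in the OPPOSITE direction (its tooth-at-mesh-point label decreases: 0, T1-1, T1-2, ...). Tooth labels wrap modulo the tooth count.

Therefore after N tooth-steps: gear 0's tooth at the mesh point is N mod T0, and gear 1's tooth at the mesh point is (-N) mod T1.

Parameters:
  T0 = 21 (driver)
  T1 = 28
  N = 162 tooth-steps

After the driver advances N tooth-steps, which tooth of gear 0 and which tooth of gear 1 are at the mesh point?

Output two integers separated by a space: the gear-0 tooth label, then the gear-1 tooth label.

Answer: 15 6

Derivation:
Gear 0 (driver, T0=21): tooth at mesh = N mod T0
  162 = 7 * 21 + 15, so 162 mod 21 = 15
  gear 0 tooth = 15
Gear 1 (driven, T1=28): tooth at mesh = (-N) mod T1
  162 = 5 * 28 + 22, so 162 mod 28 = 22
  (-162) mod 28 = (-22) mod 28 = 28 - 22 = 6
Mesh after 162 steps: gear-0 tooth 15 meets gear-1 tooth 6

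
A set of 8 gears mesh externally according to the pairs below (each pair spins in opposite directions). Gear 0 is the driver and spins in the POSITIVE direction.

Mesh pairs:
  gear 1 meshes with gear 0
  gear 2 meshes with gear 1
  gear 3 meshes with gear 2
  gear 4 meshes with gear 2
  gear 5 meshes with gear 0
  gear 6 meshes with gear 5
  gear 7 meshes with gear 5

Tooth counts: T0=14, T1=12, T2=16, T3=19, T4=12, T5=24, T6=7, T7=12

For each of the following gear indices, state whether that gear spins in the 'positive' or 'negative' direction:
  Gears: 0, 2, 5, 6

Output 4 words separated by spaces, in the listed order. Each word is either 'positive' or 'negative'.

Gear 0 (driver): positive (depth 0)
  gear 1: meshes with gear 0 -> depth 1 -> negative (opposite of gear 0)
  gear 2: meshes with gear 1 -> depth 2 -> positive (opposite of gear 1)
  gear 3: meshes with gear 2 -> depth 3 -> negative (opposite of gear 2)
  gear 4: meshes with gear 2 -> depth 3 -> negative (opposite of gear 2)
  gear 5: meshes with gear 0 -> depth 1 -> negative (opposite of gear 0)
  gear 6: meshes with gear 5 -> depth 2 -> positive (opposite of gear 5)
  gear 7: meshes with gear 5 -> depth 2 -> positive (opposite of gear 5)
Queried indices 0, 2, 5, 6 -> positive, positive, negative, positive

Answer: positive positive negative positive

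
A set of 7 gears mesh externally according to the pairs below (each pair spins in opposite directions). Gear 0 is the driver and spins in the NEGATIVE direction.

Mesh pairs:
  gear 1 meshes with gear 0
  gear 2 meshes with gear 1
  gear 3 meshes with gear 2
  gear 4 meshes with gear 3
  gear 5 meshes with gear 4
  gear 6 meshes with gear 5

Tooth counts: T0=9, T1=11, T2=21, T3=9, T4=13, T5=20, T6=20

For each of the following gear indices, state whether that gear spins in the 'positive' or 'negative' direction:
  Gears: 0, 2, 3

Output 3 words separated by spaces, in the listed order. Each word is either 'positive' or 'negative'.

Answer: negative negative positive

Derivation:
Gear 0 (driver): negative (depth 0)
  gear 1: meshes with gear 0 -> depth 1 -> positive (opposite of gear 0)
  gear 2: meshes with gear 1 -> depth 2 -> negative (opposite of gear 1)
  gear 3: meshes with gear 2 -> depth 3 -> positive (opposite of gear 2)
  gear 4: meshes with gear 3 -> depth 4 -> negative (opposite of gear 3)
  gear 5: meshes with gear 4 -> depth 5 -> positive (opposite of gear 4)
  gear 6: meshes with gear 5 -> depth 6 -> negative (opposite of gear 5)
Queried indices 0, 2, 3 -> negative, negative, positive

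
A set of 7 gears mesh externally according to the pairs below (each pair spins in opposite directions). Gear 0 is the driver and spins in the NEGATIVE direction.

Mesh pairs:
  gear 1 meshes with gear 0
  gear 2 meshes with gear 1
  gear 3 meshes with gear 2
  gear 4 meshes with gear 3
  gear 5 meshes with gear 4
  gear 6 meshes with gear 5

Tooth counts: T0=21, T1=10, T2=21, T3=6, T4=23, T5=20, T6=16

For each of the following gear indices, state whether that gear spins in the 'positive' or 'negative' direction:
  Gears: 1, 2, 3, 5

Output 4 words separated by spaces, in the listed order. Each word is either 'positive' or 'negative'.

Gear 0 (driver): negative (depth 0)
  gear 1: meshes with gear 0 -> depth 1 -> positive (opposite of gear 0)
  gear 2: meshes with gear 1 -> depth 2 -> negative (opposite of gear 1)
  gear 3: meshes with gear 2 -> depth 3 -> positive (opposite of gear 2)
  gear 4: meshes with gear 3 -> depth 4 -> negative (opposite of gear 3)
  gear 5: meshes with gear 4 -> depth 5 -> positive (opposite of gear 4)
  gear 6: meshes with gear 5 -> depth 6 -> negative (opposite of gear 5)
Queried indices 1, 2, 3, 5 -> positive, negative, positive, positive

Answer: positive negative positive positive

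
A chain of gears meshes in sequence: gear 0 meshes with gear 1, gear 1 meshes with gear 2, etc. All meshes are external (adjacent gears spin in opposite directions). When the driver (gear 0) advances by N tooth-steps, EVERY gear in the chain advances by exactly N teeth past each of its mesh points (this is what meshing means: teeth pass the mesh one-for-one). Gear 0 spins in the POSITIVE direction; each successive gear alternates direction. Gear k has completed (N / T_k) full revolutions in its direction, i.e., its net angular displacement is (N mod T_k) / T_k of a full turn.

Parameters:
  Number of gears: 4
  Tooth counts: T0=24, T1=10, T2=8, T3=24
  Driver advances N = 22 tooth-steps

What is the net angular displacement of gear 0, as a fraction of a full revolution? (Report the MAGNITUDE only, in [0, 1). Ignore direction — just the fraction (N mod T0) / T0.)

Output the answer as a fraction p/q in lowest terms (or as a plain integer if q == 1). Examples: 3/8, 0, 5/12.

Chain of 4 gears, tooth counts: [24, 10, 8, 24]
  gear 0: T0=24, direction=positive, advance = 22 mod 24 = 22 teeth = 22/24 turn
  gear 1: T1=10, direction=negative, advance = 22 mod 10 = 2 teeth = 2/10 turn
  gear 2: T2=8, direction=positive, advance = 22 mod 8 = 6 teeth = 6/8 turn
  gear 3: T3=24, direction=negative, advance = 22 mod 24 = 22 teeth = 22/24 turn
Gear 0: 22 mod 24 = 22
Fraction = 22 / 24 = 11/12 (gcd(22,24)=2) = 11/12

Answer: 11/12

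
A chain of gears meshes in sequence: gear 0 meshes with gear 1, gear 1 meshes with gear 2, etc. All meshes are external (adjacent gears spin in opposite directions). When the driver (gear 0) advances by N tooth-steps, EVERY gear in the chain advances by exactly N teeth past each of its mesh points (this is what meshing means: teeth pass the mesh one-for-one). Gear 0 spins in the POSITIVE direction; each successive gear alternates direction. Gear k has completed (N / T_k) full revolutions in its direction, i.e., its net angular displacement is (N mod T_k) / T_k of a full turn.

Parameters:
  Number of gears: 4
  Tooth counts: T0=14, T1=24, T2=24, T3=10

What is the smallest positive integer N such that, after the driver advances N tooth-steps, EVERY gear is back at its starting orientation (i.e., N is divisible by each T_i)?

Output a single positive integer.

Gear k returns to start when N is a multiple of T_k.
All gears at start simultaneously when N is a common multiple of [14, 24, 24, 10]; the smallest such N is lcm(14, 24, 24, 10).
Start: lcm = T0 = 14
Fold in T1=24: gcd(14, 24) = 2; lcm(14, 24) = 14 * 24 / 2 = 336 / 2 = 168
Fold in T2=24: gcd(168, 24) = 24; lcm(168, 24) = 168 * 24 / 24 = 4032 / 24 = 168
Fold in T3=10: gcd(168, 10) = 2; lcm(168, 10) = 168 * 10 / 2 = 1680 / 2 = 840
Full cycle length = 840

Answer: 840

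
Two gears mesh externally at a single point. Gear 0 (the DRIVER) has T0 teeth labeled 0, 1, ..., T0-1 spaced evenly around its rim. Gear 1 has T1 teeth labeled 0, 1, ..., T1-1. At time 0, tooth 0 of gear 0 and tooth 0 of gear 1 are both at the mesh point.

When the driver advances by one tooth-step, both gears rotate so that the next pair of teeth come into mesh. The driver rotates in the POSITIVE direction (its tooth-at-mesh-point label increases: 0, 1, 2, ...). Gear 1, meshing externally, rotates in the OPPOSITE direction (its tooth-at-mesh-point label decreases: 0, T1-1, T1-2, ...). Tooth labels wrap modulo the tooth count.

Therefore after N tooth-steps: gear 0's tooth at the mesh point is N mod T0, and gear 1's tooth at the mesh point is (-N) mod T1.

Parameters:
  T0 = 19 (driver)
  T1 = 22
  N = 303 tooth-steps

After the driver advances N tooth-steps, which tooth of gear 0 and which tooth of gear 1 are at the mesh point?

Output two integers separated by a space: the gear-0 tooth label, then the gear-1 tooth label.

Answer: 18 5

Derivation:
Gear 0 (driver, T0=19): tooth at mesh = N mod T0
  303 = 15 * 19 + 18, so 303 mod 19 = 18
  gear 0 tooth = 18
Gear 1 (driven, T1=22): tooth at mesh = (-N) mod T1
  303 = 13 * 22 + 17, so 303 mod 22 = 17
  (-303) mod 22 = (-17) mod 22 = 22 - 17 = 5
Mesh after 303 steps: gear-0 tooth 18 meets gear-1 tooth 5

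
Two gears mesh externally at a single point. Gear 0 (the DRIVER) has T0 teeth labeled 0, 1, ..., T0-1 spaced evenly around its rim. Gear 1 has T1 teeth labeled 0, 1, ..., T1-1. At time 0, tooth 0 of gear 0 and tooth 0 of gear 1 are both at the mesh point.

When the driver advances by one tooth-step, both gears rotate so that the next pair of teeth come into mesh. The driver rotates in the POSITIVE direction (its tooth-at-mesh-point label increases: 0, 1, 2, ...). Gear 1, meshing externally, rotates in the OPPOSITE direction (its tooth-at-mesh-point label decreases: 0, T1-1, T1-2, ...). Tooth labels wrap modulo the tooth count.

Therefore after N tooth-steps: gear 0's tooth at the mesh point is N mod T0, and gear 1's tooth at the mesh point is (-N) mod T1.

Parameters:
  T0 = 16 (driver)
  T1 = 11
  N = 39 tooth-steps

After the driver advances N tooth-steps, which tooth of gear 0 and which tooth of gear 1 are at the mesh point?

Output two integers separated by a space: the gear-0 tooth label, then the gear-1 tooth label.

Answer: 7 5

Derivation:
Gear 0 (driver, T0=16): tooth at mesh = N mod T0
  39 = 2 * 16 + 7, so 39 mod 16 = 7
  gear 0 tooth = 7
Gear 1 (driven, T1=11): tooth at mesh = (-N) mod T1
  39 = 3 * 11 + 6, so 39 mod 11 = 6
  (-39) mod 11 = (-6) mod 11 = 11 - 6 = 5
Mesh after 39 steps: gear-0 tooth 7 meets gear-1 tooth 5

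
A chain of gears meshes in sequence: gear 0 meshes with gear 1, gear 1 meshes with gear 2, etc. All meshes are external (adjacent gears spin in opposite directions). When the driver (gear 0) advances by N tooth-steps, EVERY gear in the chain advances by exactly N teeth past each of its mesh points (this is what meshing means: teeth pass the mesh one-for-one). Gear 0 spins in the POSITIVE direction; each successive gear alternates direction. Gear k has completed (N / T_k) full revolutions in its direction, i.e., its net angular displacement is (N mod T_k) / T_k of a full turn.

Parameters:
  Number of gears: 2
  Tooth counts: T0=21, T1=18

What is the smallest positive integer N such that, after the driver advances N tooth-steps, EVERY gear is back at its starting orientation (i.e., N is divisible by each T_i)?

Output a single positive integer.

Gear k returns to start when N is a multiple of T_k.
All gears at start simultaneously when N is a common multiple of [21, 18]; the smallest such N is lcm(21, 18).
Start: lcm = T0 = 21
Fold in T1=18: gcd(21, 18) = 3; lcm(21, 18) = 21 * 18 / 3 = 378 / 3 = 126
Full cycle length = 126

Answer: 126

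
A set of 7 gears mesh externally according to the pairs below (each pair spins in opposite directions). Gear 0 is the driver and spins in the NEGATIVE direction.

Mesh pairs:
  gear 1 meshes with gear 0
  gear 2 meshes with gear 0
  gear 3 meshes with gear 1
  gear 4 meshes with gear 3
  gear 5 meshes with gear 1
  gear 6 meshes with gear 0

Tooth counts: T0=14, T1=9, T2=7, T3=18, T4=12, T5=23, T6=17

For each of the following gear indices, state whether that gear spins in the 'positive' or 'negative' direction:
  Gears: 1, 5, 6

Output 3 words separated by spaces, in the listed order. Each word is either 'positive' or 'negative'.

Answer: positive negative positive

Derivation:
Gear 0 (driver): negative (depth 0)
  gear 1: meshes with gear 0 -> depth 1 -> positive (opposite of gear 0)
  gear 2: meshes with gear 0 -> depth 1 -> positive (opposite of gear 0)
  gear 3: meshes with gear 1 -> depth 2 -> negative (opposite of gear 1)
  gear 4: meshes with gear 3 -> depth 3 -> positive (opposite of gear 3)
  gear 5: meshes with gear 1 -> depth 2 -> negative (opposite of gear 1)
  gear 6: meshes with gear 0 -> depth 1 -> positive (opposite of gear 0)
Queried indices 1, 5, 6 -> positive, negative, positive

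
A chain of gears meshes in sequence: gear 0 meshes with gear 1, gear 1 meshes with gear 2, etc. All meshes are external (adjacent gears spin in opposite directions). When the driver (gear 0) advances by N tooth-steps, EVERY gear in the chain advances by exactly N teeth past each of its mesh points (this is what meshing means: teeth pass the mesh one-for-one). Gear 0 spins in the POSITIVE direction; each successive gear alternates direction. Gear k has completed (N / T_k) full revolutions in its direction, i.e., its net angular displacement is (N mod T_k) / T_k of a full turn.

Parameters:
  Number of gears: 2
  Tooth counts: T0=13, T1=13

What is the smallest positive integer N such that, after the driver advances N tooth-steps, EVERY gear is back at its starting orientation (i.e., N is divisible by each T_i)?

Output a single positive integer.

Gear k returns to start when N is a multiple of T_k.
All gears at start simultaneously when N is a common multiple of [13, 13]; the smallest such N is lcm(13, 13).
Start: lcm = T0 = 13
Fold in T1=13: gcd(13, 13) = 13; lcm(13, 13) = 13 * 13 / 13 = 169 / 13 = 13
Full cycle length = 13

Answer: 13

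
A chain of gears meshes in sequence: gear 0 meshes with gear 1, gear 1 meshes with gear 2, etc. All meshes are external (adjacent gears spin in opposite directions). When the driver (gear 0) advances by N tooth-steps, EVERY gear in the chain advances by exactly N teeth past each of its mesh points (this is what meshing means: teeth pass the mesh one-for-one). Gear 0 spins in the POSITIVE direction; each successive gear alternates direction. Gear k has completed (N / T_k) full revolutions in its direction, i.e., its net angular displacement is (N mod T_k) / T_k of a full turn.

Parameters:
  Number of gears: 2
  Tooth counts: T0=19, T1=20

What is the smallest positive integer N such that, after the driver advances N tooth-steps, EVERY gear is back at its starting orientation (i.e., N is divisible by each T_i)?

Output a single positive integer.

Gear k returns to start when N is a multiple of T_k.
All gears at start simultaneously when N is a common multiple of [19, 20]; the smallest such N is lcm(19, 20).
Start: lcm = T0 = 19
Fold in T1=20: gcd(19, 20) = 1; lcm(19, 20) = 19 * 20 / 1 = 380 / 1 = 380
Full cycle length = 380

Answer: 380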